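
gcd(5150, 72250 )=50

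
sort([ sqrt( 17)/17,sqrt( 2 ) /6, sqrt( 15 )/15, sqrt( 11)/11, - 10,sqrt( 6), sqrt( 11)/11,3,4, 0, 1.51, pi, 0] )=[ - 10 , 0, 0,sqrt( 2) /6 , sqrt(17)/17,sqrt( 15)/15, sqrt ( 11) /11,sqrt ( 11)/11, 1.51,sqrt( 6 ), 3, pi, 4 ] 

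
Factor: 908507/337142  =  2^(  -  1)*13^(-1 )*809^1*1123^1*12967^(  -  1 ) 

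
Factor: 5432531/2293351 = 13^1*17^ ( - 1)*23^1*313^( - 1)*431^( - 1)*18169^1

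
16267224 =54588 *298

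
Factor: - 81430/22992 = -85/24 = - 2^( - 3)*3^(- 1 )*5^1*17^1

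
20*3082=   61640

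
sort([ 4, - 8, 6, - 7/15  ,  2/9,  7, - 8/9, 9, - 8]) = [ - 8, - 8 , - 8/9,  -  7/15, 2/9, 4,6 , 7, 9 ]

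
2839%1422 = 1417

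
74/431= 74/431 = 0.17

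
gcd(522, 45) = 9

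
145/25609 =145/25609 = 0.01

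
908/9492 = 227/2373= 0.10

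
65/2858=65/2858 =0.02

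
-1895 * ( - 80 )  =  151600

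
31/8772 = 31/8772  =  0.00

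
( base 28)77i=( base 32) 5i6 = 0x1646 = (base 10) 5702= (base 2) 1011001000110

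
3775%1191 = 202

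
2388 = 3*796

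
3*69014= 207042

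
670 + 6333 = 7003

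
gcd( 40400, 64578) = 2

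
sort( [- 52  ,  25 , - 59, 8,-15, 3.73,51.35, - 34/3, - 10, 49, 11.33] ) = [- 59, - 52, - 15, - 34/3,-10 , 3.73 , 8 , 11.33,25, 49, 51.35]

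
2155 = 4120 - 1965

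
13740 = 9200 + 4540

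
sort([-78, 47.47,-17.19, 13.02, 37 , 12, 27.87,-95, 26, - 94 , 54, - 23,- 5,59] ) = [ - 95, - 94, - 78, - 23,-17.19, - 5, 12 , 13.02,26, 27.87, 37, 47.47, 54,59 ]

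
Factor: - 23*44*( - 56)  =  56672= 2^5*7^1*11^1*23^1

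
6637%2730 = 1177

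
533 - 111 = 422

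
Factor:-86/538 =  - 43^1 * 269^( - 1 )  =  - 43/269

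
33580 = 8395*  4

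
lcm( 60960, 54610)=2621280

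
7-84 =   -  77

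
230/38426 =115/19213= 0.01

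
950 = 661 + 289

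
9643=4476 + 5167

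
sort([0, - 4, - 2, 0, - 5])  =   [-5, - 4,-2 , 0, 0]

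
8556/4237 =2 + 82/4237=2.02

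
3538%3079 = 459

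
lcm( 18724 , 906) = 56172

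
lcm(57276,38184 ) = 114552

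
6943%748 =211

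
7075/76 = 7075/76 = 93.09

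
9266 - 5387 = 3879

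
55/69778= 55/69778 = 0.00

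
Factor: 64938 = 2^1*3^1*79^1*137^1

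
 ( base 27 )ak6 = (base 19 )12D8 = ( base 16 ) 1E9C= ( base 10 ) 7836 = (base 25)cdb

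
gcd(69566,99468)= 2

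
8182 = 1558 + 6624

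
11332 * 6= 67992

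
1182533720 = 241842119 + 940691601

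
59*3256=192104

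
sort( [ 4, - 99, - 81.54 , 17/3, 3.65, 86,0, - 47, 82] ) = [ - 99, - 81.54, - 47, 0, 3.65, 4, 17/3,82,86]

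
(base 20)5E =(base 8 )162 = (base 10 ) 114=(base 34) 3c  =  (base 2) 1110010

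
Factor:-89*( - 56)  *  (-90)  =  -2^4*3^2*5^1 *7^1*89^1 =- 448560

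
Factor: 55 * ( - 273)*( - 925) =3^1*5^3*  7^1*11^1* 13^1*37^1 = 13888875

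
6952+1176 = 8128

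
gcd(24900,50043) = 3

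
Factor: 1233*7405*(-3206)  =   - 29271950190 = - 2^1*3^2*5^1*7^1*137^1 * 229^1*1481^1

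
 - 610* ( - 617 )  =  376370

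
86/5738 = 43/2869 = 0.01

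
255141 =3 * 85047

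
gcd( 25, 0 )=25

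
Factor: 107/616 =2^( - 3) *7^( - 1 )*11^( - 1)*107^1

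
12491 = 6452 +6039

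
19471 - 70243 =-50772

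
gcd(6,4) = 2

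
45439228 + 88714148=134153376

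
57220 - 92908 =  - 35688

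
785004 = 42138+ 742866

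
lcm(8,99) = 792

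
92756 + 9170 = 101926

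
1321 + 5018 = 6339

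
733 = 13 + 720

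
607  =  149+458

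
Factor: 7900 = 2^2*5^2*79^1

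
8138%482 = 426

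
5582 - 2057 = 3525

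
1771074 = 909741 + 861333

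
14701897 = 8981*1637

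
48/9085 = 48/9085  =  0.01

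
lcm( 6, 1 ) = 6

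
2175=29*75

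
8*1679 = 13432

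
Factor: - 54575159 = -23^1*  31^1 * 76543^1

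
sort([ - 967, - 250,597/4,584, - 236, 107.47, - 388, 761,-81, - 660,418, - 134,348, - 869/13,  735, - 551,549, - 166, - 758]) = [-967, - 758, - 660, - 551, - 388, - 250, -236, - 166, - 134, - 81, - 869/13, 107.47,597/4 , 348,418,549,584, 735,761]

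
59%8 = 3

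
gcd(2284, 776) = 4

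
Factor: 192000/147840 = 100/77 = 2^2*5^2*7^(-1)*11^( - 1)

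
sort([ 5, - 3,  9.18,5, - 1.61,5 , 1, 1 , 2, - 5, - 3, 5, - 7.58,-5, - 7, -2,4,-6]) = [ - 7.58,-7, - 6,-5, - 5, - 3, - 3, - 2, - 1.61, 1,  1, 2, 4, 5,5,5,5, 9.18] 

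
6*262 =1572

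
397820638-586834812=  - 189014174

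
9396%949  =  855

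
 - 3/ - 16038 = 1/5346 = 0.00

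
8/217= 8/217 = 0.04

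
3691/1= 3691 = 3691.00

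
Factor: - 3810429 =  -3^3*7^1* 20161^1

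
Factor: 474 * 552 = 261648= 2^4*3^2*23^1  *79^1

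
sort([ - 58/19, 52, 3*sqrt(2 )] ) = [ -58/19, 3*sqrt(2 ), 52]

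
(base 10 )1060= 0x424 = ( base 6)4524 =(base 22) 244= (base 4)100210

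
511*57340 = 29300740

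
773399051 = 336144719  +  437254332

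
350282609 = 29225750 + 321056859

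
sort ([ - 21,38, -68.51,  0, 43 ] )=[ - 68.51 ,  -  21, 0,38 , 43 ] 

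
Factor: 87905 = 5^1*17581^1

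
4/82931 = 4/82931 = 0.00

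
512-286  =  226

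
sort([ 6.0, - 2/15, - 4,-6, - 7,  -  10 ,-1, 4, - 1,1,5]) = [ - 10, - 7, -6, - 4 ,  -  1, - 1, - 2/15,1,4, 5,  6.0]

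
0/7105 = 0  =  0.00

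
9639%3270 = 3099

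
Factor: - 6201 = - 3^2*13^1*53^1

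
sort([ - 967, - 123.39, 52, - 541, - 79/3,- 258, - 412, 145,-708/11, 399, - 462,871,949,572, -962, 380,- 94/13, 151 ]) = [  -  967, - 962, - 541, - 462, - 412 , - 258, - 123.39 , - 708/11, - 79/3, - 94/13, 52, 145, 151,380, 399, 572, 871, 949] 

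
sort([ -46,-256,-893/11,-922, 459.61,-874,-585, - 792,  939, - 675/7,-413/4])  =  [ - 922,-874, - 792,-585,  -  256,-413/4,-675/7, - 893/11, - 46, 459.61,939 ] 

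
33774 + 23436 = 57210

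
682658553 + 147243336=829901889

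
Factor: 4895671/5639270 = 2^(-1)*5^( - 1 )*7^( - 1) *11^1*13^(  -  1)*619^1*719^1*6197^( - 1)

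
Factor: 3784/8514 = 2^2*3^( - 2) = 4/9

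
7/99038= 7/99038 = 0.00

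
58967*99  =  5837733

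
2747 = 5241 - 2494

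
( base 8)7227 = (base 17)cfc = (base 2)111010010111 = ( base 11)2896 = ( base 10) 3735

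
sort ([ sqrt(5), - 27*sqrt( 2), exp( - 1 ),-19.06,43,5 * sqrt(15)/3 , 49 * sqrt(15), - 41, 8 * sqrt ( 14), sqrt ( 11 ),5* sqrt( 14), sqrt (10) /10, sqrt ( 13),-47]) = [- 47, - 41, -27 * sqrt(2 ),- 19.06, sqrt(10) /10,  exp(-1), sqrt( 5),sqrt ( 11),sqrt (13),5 * sqrt(15) /3, 5*sqrt( 14 ),8 * sqrt ( 14 ), 43,49*sqrt ( 15 )] 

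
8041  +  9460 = 17501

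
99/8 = 12 + 3/8 = 12.38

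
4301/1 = 4301=4301.00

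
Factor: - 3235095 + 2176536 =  - 1058559 = - 3^1*352853^1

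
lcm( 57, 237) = 4503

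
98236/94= 1045 + 3/47= 1045.06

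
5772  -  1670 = 4102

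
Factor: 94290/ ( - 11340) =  - 2^( - 1)*3^(- 3) * 449^1  =  -449/54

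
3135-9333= - 6198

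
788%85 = 23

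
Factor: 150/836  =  2^(- 1 )*3^1*5^2*11^( - 1)*19^( - 1 ) = 75/418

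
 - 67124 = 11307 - 78431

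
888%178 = 176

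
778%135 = 103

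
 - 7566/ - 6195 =2522/2065 = 1.22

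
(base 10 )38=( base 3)1102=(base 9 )42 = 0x26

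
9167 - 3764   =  5403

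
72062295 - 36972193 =35090102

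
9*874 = 7866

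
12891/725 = 12891/725 = 17.78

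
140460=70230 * 2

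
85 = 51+34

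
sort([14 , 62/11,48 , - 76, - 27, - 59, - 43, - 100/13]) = [ - 76 , - 59, - 43, - 27,  -  100/13,62/11, 14,48]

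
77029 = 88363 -11334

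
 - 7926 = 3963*( - 2)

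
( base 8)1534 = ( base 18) 2be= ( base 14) 456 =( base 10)860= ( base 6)3552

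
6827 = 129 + 6698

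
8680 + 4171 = 12851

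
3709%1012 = 673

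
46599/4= 11649 + 3/4= 11649.75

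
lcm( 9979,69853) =69853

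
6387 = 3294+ 3093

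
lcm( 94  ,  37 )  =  3478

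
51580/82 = 25790/41 = 629.02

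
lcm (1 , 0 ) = 0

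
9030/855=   602/57 = 10.56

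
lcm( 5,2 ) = 10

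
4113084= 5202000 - 1088916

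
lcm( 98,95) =9310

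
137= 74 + 63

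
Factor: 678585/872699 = 3^1*5^1*19^1*113^( - 1)*2381^1 * 7723^( - 1 ) 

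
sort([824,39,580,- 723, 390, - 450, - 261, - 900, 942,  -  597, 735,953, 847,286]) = [-900, - 723,  -  597, - 450,-261, 39, 286,390,580, 735, 824,847,942,953 ]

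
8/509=8/509=0.02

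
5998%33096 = 5998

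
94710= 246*385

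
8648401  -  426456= 8221945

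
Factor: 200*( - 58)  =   -2^4*5^2*29^1 = -11600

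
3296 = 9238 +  - 5942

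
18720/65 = 288 = 288.00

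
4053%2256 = 1797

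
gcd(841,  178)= 1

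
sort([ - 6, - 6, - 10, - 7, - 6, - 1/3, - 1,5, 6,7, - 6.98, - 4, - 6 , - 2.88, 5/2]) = [ -10, - 7, - 6.98, - 6, - 6,  -  6, - 6, - 4 , - 2.88, - 1, - 1/3,5/2,5, 6,7]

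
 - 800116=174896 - 975012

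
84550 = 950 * 89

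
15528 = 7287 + 8241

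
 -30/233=- 30/233= - 0.13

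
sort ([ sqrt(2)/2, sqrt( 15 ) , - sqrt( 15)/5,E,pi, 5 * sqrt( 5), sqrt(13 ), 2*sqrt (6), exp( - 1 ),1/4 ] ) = [ - sqrt( 15 )/5,1/4, exp(-1 ),  sqrt( 2) /2, E , pi, sqrt( 13), sqrt( 15 ), 2*sqrt( 6 ), 5 *sqrt(5)]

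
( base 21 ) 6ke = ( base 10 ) 3080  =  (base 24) 588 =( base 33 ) 2rb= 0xC08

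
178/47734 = 89/23867 =0.00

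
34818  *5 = 174090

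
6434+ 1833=8267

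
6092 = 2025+4067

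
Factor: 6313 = 59^1*107^1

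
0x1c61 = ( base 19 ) 1127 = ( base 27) 9Q2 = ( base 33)6M5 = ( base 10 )7265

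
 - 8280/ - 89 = 8280/89=93.03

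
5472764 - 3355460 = 2117304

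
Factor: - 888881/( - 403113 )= 3^( - 1) * 7^1*23^1*5521^1*134371^ (- 1 ) 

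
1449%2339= 1449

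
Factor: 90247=90247^1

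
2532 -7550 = - 5018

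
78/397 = 78/397= 0.20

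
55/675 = 11/135 =0.08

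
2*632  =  1264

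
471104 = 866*544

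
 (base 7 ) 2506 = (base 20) 26H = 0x3A9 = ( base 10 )937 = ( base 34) RJ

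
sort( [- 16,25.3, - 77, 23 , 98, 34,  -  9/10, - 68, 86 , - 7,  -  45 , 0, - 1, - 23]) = [ - 77, - 68, - 45,  -  23 ,  -  16 ,  -  7, -1,-9/10, 0, 23, 25.3, 34,86, 98 ]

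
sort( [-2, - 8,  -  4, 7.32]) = [ - 8, - 4, - 2, 7.32] 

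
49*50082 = 2454018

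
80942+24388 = 105330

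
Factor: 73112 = 2^3*13^1 * 19^1*37^1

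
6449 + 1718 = 8167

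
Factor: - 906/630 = -3^ ( - 1 )*5^( - 1)*7^(-1 )*151^1 = - 151/105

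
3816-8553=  - 4737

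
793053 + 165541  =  958594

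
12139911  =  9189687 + 2950224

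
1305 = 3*435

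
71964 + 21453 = 93417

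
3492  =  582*6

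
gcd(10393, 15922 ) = 19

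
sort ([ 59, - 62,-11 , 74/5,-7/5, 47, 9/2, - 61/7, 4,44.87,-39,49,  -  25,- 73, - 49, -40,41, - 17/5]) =[ - 73,-62, - 49, - 40,  -  39,-25 ,-11,-61/7,-17/5  , - 7/5,4, 9/2, 74/5,41,44.87, 47,49,  59]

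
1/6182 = 1/6182 = 0.00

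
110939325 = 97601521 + 13337804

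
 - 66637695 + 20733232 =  - 45904463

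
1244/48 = 25+11/12 = 25.92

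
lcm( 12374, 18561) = 37122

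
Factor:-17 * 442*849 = -6379386=- 2^1 * 3^1* 13^1 *17^2*283^1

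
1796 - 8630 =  - 6834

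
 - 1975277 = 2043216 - 4018493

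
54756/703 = 54756/703 = 77.89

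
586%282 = 22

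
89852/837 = 89852/837 = 107.35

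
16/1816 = 2/227 = 0.01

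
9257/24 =9257/24 = 385.71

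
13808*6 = 82848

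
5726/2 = 2863 = 2863.00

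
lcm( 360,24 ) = 360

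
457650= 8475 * 54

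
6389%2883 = 623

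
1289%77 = 57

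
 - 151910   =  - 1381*110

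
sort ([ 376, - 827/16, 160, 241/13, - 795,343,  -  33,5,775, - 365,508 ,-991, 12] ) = [ - 991, - 795, - 365, - 827/16,  -  33,  5,12,241/13,160, 343, 376,508, 775]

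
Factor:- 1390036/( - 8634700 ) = 5^( - 2)*79^(-1 )*1093^(-1)*347509^1=347509/2158675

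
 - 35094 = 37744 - 72838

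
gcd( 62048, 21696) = 32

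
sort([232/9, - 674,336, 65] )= [-674, 232/9, 65,336]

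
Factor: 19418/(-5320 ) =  - 73/20 = - 2^(-2)*5^(-1)*73^1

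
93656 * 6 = 561936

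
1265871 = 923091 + 342780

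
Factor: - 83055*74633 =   -  3^1*5^1*7^2*13^1 * 113^1*5741^1 = - 6198643815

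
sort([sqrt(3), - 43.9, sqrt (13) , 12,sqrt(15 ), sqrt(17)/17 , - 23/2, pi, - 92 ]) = [ - 92, - 43.9, - 23/2 , sqrt( 17)/17,sqrt(3) , pi,sqrt ( 13), sqrt( 15 ), 12]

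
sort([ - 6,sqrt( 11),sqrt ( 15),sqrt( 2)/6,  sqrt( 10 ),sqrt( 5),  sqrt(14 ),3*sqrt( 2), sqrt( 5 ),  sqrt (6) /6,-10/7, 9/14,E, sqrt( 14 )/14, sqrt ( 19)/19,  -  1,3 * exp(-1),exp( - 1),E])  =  [ - 6,-10/7 ,-1, sqrt( 19)/19,sqrt( 2)/6 , sqrt( 14)/14, exp( - 1), sqrt( 6 ) /6,9/14 , 3*exp(-1 ),sqrt( 5), sqrt(5),E, E, sqrt( 10),sqrt( 11),sqrt( 14 ),sqrt( 15),3*sqrt(2) ]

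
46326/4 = 11581 + 1/2 =11581.50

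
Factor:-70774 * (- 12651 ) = 895361874 = 2^1*3^1*11^1 * 3217^1 * 4217^1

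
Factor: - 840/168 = - 5^1 = - 5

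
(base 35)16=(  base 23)1i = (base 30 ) 1B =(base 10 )41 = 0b101001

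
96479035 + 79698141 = 176177176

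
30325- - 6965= 37290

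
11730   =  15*782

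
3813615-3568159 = 245456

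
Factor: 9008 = 2^4*563^1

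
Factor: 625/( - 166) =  - 2^(  -  1)*5^4 * 83^(-1 ) 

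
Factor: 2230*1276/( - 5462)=  -  1422740/2731 = - 2^2*5^1*11^1 * 29^1*223^1*2731^( - 1)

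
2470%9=4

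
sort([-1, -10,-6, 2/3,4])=[ - 10,-6, - 1, 2/3, 4] 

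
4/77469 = 4/77469 = 0.00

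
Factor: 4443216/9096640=2^( -2)*3^1*5^( - 1)*7^(-1 ) *31^( - 1 )*131^( - 1) * 92567^1 = 277701/568540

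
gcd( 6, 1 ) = 1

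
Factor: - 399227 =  - 399227^1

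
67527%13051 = 2272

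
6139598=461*13318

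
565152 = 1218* 464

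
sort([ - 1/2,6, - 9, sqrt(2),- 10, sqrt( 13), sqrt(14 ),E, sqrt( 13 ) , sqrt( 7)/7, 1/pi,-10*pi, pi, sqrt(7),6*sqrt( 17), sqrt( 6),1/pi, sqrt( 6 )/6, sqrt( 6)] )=[- 10 * pi, - 10, - 9, - 1/2,1/pi, 1/pi, sqrt (7)/7, sqrt ( 6 ) /6, sqrt ( 2), sqrt( 6),sqrt(6 ), sqrt( 7), E, pi,sqrt( 13),sqrt( 13), sqrt (14),6, 6*sqrt( 17)]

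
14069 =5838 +8231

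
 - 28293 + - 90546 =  - 118839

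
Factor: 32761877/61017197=137^(-1) * 257^( - 1 ) * 1733^( -1)*32761877^1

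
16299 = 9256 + 7043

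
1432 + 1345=2777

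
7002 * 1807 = 12652614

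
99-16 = 83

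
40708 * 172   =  7001776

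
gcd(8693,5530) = 1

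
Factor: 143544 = 2^3*3^1*5981^1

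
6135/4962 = 2045/1654 = 1.24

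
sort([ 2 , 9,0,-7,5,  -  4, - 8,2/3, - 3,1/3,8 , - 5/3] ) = [-8, - 7, - 4, - 3 ,-5/3,0,1/3,2/3,2,5,8,9]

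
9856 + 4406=14262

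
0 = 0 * 1426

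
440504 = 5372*82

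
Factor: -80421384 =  -2^3*3^1*211^1*15881^1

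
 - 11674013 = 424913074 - 436587087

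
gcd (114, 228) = 114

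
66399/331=200 + 199/331= 200.60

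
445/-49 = -445/49 = -9.08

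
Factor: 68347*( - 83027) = -7^1*29^1* 41^1*  409^1*1667^1 = - 5674646369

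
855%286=283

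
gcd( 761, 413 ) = 1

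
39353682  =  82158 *479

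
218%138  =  80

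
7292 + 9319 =16611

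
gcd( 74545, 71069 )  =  1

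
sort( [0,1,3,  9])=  [0,1, 3 , 9]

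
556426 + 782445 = 1338871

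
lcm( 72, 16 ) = 144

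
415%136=7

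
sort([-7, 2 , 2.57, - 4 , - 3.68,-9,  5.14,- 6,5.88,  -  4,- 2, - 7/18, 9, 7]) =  [-9 ,-7 ,  -  6, - 4,-4, - 3.68, - 2,-7/18, 2,2.57,5.14, 5.88,7,  9]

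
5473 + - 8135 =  - 2662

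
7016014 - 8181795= - 1165781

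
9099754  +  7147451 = 16247205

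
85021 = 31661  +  53360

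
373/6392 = 373/6392=0.06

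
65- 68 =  - 3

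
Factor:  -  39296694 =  - 2^1*3^1 * 491^1*13339^1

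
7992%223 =187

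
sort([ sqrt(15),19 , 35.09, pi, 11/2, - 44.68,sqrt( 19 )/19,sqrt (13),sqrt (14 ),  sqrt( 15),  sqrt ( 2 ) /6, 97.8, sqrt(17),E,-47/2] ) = [ - 44.68, - 47/2,  sqrt(19)/19,sqrt( 2)/6,E , pi, sqrt(13 ),sqrt(14),sqrt(15),sqrt(15 ), sqrt( 17),11/2,19,  35.09,97.8 ]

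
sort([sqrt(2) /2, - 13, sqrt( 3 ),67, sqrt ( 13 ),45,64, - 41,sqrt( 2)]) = [ - 41 , - 13, sqrt( 2)/2,sqrt( 2), sqrt(3),  sqrt( 13 ),45,64, 67 ] 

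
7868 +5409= 13277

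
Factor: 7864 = 2^3*983^1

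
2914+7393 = 10307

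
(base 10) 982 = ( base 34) SU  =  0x3d6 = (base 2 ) 1111010110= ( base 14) 502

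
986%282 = 140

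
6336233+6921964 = 13258197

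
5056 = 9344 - 4288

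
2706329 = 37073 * 73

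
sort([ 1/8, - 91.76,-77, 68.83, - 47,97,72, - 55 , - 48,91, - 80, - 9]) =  [ - 91.76, - 80,-77,  -  55,-48,-47, - 9, 1/8,68.83 , 72,91,97 ]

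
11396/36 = 2849/9 = 316.56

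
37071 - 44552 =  - 7481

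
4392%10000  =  4392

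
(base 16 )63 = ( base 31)36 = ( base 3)10200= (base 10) 99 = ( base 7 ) 201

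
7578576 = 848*8937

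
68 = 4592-4524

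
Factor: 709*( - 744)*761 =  - 2^3*3^1 * 31^1*709^1*761^1 = - 401424456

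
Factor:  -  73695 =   -  3^1*5^1  *17^3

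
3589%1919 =1670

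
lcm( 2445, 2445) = 2445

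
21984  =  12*1832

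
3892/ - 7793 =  - 3892/7793 = - 0.50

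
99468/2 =49734 = 49734.00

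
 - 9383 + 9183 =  - 200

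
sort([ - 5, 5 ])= [ - 5, 5 ] 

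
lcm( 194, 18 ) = 1746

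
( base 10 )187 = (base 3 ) 20221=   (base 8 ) 273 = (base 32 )5r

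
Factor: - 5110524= - 2^2*3^2*141959^1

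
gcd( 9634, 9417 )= 1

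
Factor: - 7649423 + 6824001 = - 825422 =- 2^1*13^1 *53^1*599^1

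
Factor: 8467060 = 2^2*5^1*7^1*197^1*307^1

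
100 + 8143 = 8243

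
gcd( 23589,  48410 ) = 1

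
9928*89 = 883592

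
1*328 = 328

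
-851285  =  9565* ( - 89)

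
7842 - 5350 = 2492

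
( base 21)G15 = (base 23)D8L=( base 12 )4122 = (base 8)15652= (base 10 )7082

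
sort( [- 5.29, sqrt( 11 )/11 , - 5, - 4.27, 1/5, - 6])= [-6 , - 5.29, - 5, - 4.27 , 1/5, sqrt(11)/11 ]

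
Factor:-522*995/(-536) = 2^( - 2 )*3^2 * 5^1*29^1*67^( - 1) * 199^1=259695/268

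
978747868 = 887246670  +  91501198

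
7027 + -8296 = -1269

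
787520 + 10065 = 797585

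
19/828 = 19/828 =0.02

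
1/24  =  1/24=0.04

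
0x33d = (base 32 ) PT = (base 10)829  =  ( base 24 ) 1ad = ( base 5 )11304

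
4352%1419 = 95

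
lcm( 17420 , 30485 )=121940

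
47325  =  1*47325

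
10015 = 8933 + 1082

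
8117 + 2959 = 11076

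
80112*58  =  4646496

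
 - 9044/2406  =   - 4+290/1203=- 3.76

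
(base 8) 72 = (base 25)28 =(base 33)1P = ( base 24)2a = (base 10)58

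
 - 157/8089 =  - 1+7932/8089=- 0.02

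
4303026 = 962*4473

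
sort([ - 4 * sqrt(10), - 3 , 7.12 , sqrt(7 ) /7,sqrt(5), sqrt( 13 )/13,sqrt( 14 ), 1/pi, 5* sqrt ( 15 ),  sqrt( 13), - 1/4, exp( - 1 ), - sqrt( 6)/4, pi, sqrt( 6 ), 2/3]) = [ -4*sqrt( 10 ),-3,  -  sqrt( 6 ) /4, -1/4 , sqrt( 13)/13, 1/pi, exp(-1), sqrt(7)/7, 2/3, sqrt( 5), sqrt(6 ), pi, sqrt(13), sqrt (14), 7.12,5*sqrt(15)]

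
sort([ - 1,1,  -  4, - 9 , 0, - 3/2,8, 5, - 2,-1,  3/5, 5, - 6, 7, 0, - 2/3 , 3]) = [ - 9, - 6,  -  4 , - 2, - 3/2, - 1, - 1, - 2/3, 0,0,3/5,  1,  3,5,5,  7,8]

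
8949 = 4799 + 4150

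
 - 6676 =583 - 7259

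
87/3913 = 87/3913 = 0.02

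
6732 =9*748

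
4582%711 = 316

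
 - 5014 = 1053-6067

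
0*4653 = 0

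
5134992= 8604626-3469634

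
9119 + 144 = 9263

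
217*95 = 20615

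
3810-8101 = -4291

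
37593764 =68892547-31298783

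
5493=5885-392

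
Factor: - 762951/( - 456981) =463^ ( - 1)*773^1 = 773/463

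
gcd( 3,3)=3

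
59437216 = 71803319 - 12366103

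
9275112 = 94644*98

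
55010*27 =1485270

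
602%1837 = 602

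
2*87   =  174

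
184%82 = 20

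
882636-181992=700644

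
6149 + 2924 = 9073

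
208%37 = 23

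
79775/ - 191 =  - 79775/191 = - 417.67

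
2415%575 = 115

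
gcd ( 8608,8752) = 16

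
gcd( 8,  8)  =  8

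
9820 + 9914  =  19734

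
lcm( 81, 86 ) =6966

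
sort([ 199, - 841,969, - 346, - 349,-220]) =[ - 841, - 349 ,-346, - 220,199, 969]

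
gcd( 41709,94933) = 1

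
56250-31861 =24389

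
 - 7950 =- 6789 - 1161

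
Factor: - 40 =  - 2^3*5^1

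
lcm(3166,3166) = 3166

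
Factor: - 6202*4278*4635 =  - 2^2 * 3^3*5^1*7^1*23^1*31^1*103^1*443^1= - 122976543060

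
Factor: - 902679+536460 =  - 3^2 * 7^1 * 5813^1 =- 366219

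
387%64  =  3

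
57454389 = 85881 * 669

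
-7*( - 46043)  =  322301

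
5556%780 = 96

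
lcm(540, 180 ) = 540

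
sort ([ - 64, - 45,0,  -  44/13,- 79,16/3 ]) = [ - 79,-64,  -  45,-44/13, 0,16/3 ] 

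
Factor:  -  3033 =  - 3^2*337^1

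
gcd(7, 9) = 1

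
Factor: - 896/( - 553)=2^7*79^(- 1 ) = 128/79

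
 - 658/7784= - 47/556 = - 0.08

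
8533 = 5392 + 3141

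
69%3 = 0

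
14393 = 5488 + 8905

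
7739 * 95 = 735205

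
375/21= 125/7= 17.86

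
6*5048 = 30288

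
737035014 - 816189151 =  - 79154137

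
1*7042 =7042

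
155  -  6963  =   - 6808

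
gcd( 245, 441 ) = 49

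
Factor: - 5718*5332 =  - 2^3*3^1*31^1*43^1*953^1 = - 30488376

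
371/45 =371/45= 8.24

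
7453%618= 37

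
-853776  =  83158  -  936934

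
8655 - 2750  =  5905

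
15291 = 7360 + 7931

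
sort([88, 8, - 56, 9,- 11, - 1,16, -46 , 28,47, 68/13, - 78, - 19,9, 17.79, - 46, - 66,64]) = [ - 78, - 66,-56, - 46, - 46, - 19,  -  11,- 1,  68/13,8,9, 9, 16, 17.79,28,47,64,88] 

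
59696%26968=5760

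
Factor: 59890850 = 2^1*5^2*19^1* 23^1*2741^1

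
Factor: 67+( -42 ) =25 = 5^2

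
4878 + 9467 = 14345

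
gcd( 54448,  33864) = 664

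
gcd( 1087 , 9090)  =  1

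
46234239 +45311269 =91545508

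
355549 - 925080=  -  569531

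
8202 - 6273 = 1929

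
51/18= 2 + 5/6=2.83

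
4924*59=290516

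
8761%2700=661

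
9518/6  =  4759/3=1586.33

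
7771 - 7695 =76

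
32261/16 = 2016  +  5/16 =2016.31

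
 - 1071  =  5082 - 6153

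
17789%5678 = 755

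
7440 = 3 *2480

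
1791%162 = 9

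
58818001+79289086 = 138107087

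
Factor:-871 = -13^1*67^1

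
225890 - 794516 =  - 568626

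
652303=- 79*( - 8257)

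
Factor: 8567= 13^1*659^1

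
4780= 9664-4884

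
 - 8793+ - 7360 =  - 16153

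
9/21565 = 9/21565 = 0.00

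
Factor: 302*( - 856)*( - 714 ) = 2^5*3^1*7^1*17^1*107^1*151^1 = 184577568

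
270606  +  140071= 410677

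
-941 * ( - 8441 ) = 7942981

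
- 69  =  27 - 96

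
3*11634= 34902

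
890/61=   890/61 = 14.59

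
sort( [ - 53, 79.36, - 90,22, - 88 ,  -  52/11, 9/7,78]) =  [ - 90,  -  88, - 53, - 52/11,9/7,22,  78, 79.36 ] 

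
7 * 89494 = 626458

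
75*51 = 3825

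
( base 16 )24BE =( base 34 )84M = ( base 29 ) b5a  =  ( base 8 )22276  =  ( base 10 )9406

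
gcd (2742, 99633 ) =3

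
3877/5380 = 3877/5380 = 0.72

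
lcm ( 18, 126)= 126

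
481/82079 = 481/82079 = 0.01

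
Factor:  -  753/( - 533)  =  3^1*13^( - 1 )*41^( - 1)*251^1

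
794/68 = 397/34 = 11.68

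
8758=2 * 4379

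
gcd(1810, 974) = 2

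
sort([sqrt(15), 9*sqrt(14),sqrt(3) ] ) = [ sqrt( 3),  sqrt(15),  9*sqrt( 14) ] 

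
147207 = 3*49069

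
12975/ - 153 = - 4325/51 =- 84.80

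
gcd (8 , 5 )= 1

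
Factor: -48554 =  - 2^1 * 11^1 * 2207^1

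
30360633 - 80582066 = - 50221433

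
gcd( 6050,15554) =22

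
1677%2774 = 1677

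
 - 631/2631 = - 1 + 2000/2631 = -0.24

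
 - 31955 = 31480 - 63435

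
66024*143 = 9441432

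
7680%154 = 134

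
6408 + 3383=9791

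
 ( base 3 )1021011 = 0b1110011010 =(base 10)922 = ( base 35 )QC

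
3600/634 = 5+ 215/317 = 5.68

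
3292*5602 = 18441784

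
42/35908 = 21/17954=0.00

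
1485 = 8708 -7223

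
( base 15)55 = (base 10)80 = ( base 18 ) 48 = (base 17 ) 4C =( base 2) 1010000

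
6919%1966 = 1021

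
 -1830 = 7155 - 8985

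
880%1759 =880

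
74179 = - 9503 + 83682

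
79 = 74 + 5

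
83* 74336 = 6169888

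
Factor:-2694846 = - 2^1*3^1*7^1*11^1*19^1*307^1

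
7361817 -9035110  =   - 1673293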